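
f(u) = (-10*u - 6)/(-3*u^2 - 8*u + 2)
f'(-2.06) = -3.67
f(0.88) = 2.01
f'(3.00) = -0.19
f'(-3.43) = -8.68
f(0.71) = 2.52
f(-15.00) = -0.26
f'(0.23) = -46075147.93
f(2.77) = 0.78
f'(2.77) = -0.21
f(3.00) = 0.73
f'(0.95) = -1.87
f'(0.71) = -4.03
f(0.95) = 1.87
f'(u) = (-10*u - 6)*(6*u + 8)/(-3*u^2 - 8*u + 2)^2 - 10/(-3*u^2 - 8*u + 2)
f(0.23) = -6384.62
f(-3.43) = -4.83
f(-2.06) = 2.54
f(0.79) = 2.24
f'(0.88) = -2.27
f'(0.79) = -3.00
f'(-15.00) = -0.02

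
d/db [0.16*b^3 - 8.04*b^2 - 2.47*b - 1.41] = 0.48*b^2 - 16.08*b - 2.47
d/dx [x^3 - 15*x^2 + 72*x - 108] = 3*x^2 - 30*x + 72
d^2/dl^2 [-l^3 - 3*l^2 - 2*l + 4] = -6*l - 6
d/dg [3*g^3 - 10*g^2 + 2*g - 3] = 9*g^2 - 20*g + 2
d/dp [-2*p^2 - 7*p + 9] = -4*p - 7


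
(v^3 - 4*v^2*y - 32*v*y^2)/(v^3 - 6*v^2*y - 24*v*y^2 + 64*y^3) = v/(v - 2*y)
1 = 1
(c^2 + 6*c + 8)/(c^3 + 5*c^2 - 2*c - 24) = (c + 2)/(c^2 + c - 6)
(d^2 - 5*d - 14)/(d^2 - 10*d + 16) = (d^2 - 5*d - 14)/(d^2 - 10*d + 16)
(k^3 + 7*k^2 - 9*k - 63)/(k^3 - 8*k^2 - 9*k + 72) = (k + 7)/(k - 8)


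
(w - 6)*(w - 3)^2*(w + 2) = w^4 - 10*w^3 + 21*w^2 + 36*w - 108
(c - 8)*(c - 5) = c^2 - 13*c + 40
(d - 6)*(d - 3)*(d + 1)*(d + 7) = d^4 - d^3 - 47*d^2 + 81*d + 126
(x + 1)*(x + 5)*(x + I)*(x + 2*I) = x^4 + 6*x^3 + 3*I*x^3 + 3*x^2 + 18*I*x^2 - 12*x + 15*I*x - 10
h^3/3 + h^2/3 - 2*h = h*(h/3 + 1)*(h - 2)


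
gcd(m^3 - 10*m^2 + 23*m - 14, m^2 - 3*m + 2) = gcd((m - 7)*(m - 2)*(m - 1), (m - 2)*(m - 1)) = m^2 - 3*m + 2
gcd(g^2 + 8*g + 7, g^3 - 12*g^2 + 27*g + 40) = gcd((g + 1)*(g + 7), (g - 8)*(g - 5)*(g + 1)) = g + 1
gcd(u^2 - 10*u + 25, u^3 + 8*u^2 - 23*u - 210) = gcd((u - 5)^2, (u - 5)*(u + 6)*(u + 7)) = u - 5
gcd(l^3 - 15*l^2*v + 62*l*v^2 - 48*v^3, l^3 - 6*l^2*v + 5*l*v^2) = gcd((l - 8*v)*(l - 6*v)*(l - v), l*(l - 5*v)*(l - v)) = -l + v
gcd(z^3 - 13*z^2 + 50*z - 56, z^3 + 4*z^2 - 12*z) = z - 2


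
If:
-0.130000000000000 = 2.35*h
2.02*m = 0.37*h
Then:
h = -0.06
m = -0.01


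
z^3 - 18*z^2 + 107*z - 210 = (z - 7)*(z - 6)*(z - 5)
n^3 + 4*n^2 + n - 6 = (n - 1)*(n + 2)*(n + 3)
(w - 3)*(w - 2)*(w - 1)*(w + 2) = w^4 - 4*w^3 - w^2 + 16*w - 12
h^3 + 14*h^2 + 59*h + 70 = (h + 2)*(h + 5)*(h + 7)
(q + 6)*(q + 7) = q^2 + 13*q + 42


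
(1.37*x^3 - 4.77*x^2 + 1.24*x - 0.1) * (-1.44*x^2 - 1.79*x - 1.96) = -1.9728*x^5 + 4.4165*x^4 + 4.0675*x^3 + 7.2736*x^2 - 2.2514*x + 0.196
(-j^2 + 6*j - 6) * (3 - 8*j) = 8*j^3 - 51*j^2 + 66*j - 18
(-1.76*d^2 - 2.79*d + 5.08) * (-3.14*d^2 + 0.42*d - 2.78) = 5.5264*d^4 + 8.0214*d^3 - 12.2302*d^2 + 9.8898*d - 14.1224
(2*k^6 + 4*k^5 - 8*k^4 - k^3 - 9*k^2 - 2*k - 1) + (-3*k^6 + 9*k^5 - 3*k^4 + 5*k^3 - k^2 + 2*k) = -k^6 + 13*k^5 - 11*k^4 + 4*k^3 - 10*k^2 - 1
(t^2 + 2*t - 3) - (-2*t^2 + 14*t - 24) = 3*t^2 - 12*t + 21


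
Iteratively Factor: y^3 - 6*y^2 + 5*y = (y - 1)*(y^2 - 5*y) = (y - 5)*(y - 1)*(y)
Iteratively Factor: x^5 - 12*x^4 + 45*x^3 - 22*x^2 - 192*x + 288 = (x - 4)*(x^4 - 8*x^3 + 13*x^2 + 30*x - 72) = (x - 4)*(x - 3)*(x^3 - 5*x^2 - 2*x + 24) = (x - 4)*(x - 3)*(x + 2)*(x^2 - 7*x + 12) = (x - 4)*(x - 3)^2*(x + 2)*(x - 4)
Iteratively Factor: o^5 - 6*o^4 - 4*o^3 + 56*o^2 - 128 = (o + 2)*(o^4 - 8*o^3 + 12*o^2 + 32*o - 64) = (o - 2)*(o + 2)*(o^3 - 6*o^2 + 32) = (o - 2)*(o + 2)^2*(o^2 - 8*o + 16) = (o - 4)*(o - 2)*(o + 2)^2*(o - 4)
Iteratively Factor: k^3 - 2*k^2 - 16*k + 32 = (k + 4)*(k^2 - 6*k + 8) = (k - 2)*(k + 4)*(k - 4)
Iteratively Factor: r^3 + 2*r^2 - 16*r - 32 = (r - 4)*(r^2 + 6*r + 8) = (r - 4)*(r + 2)*(r + 4)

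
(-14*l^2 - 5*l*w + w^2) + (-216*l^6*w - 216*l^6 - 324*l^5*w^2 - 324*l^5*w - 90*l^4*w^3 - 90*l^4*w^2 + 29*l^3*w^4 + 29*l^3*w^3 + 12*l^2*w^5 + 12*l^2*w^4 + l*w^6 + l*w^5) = -216*l^6*w - 216*l^6 - 324*l^5*w^2 - 324*l^5*w - 90*l^4*w^3 - 90*l^4*w^2 + 29*l^3*w^4 + 29*l^3*w^3 + 12*l^2*w^5 + 12*l^2*w^4 - 14*l^2 + l*w^6 + l*w^5 - 5*l*w + w^2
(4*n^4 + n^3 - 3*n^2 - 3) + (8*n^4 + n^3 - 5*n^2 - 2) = 12*n^4 + 2*n^3 - 8*n^2 - 5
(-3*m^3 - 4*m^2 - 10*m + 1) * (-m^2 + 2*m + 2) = 3*m^5 - 2*m^4 - 4*m^3 - 29*m^2 - 18*m + 2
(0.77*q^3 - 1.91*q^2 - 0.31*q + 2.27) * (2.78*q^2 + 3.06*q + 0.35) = 2.1406*q^5 - 2.9536*q^4 - 6.4369*q^3 + 4.6935*q^2 + 6.8377*q + 0.7945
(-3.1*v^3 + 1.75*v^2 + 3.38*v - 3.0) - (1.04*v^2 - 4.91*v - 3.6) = -3.1*v^3 + 0.71*v^2 + 8.29*v + 0.6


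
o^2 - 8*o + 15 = (o - 5)*(o - 3)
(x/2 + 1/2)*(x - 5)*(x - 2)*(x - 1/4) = x^4/2 - 25*x^3/8 + 9*x^2/4 + 37*x/8 - 5/4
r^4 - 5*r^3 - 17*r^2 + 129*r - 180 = (r - 4)*(r - 3)^2*(r + 5)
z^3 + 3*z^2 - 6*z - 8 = (z - 2)*(z + 1)*(z + 4)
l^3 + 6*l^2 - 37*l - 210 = (l - 6)*(l + 5)*(l + 7)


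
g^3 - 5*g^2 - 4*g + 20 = (g - 5)*(g - 2)*(g + 2)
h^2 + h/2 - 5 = (h - 2)*(h + 5/2)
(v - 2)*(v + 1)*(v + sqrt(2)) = v^3 - v^2 + sqrt(2)*v^2 - 2*v - sqrt(2)*v - 2*sqrt(2)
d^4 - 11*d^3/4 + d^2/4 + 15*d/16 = d*(d - 5/2)*(d - 3/4)*(d + 1/2)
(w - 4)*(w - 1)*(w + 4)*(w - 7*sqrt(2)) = w^4 - 7*sqrt(2)*w^3 - w^3 - 16*w^2 + 7*sqrt(2)*w^2 + 16*w + 112*sqrt(2)*w - 112*sqrt(2)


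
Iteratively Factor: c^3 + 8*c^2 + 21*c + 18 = (c + 3)*(c^2 + 5*c + 6) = (c + 2)*(c + 3)*(c + 3)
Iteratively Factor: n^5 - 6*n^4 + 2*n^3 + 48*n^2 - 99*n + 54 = (n - 2)*(n^4 - 4*n^3 - 6*n^2 + 36*n - 27) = (n - 2)*(n + 3)*(n^3 - 7*n^2 + 15*n - 9) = (n - 3)*(n - 2)*(n + 3)*(n^2 - 4*n + 3) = (n - 3)^2*(n - 2)*(n + 3)*(n - 1)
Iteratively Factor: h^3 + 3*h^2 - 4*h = (h - 1)*(h^2 + 4*h) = (h - 1)*(h + 4)*(h)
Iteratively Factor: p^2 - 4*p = (p - 4)*(p)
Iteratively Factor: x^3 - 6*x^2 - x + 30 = (x - 3)*(x^2 - 3*x - 10) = (x - 5)*(x - 3)*(x + 2)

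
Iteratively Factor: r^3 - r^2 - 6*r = (r + 2)*(r^2 - 3*r) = r*(r + 2)*(r - 3)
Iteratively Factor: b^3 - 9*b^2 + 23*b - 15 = (b - 5)*(b^2 - 4*b + 3) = (b - 5)*(b - 1)*(b - 3)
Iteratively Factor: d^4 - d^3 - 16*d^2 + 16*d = (d - 4)*(d^3 + 3*d^2 - 4*d) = (d - 4)*(d + 4)*(d^2 - d) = (d - 4)*(d - 1)*(d + 4)*(d)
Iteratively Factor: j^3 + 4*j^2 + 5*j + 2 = (j + 1)*(j^2 + 3*j + 2) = (j + 1)^2*(j + 2)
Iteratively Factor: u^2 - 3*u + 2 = (u - 2)*(u - 1)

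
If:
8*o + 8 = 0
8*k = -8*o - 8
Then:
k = 0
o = -1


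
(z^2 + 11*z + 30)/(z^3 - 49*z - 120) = (z + 6)/(z^2 - 5*z - 24)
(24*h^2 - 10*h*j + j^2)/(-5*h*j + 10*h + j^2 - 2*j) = (-24*h^2 + 10*h*j - j^2)/(5*h*j - 10*h - j^2 + 2*j)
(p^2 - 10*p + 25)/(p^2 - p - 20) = (p - 5)/(p + 4)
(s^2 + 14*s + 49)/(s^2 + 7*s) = (s + 7)/s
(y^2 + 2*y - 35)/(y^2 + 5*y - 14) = (y - 5)/(y - 2)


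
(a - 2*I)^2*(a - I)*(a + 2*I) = a^4 - 3*I*a^3 + 2*a^2 - 12*I*a - 8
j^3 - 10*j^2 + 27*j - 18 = (j - 6)*(j - 3)*(j - 1)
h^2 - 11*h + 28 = (h - 7)*(h - 4)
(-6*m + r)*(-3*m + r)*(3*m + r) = 54*m^3 - 9*m^2*r - 6*m*r^2 + r^3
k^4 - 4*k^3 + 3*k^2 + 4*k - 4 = (k - 2)^2*(k - 1)*(k + 1)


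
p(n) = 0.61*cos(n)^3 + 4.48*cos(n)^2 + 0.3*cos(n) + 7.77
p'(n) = -1.83*sin(n)*cos(n)^2 - 8.96*sin(n)*cos(n) - 0.3*sin(n)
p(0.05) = 13.15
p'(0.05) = -0.55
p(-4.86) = 7.91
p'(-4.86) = -1.64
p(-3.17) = 11.34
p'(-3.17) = 0.19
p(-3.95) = 9.50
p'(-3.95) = 3.63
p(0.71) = 10.84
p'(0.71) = -5.31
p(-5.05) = 8.38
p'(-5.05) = -3.27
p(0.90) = 9.83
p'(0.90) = -5.15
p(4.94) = 8.07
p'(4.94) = 2.35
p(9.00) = 10.75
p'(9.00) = 2.61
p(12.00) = 11.58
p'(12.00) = 4.92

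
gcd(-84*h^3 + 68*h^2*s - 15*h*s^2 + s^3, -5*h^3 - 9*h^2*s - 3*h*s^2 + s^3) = 1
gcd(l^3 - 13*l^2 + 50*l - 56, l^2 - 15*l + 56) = l - 7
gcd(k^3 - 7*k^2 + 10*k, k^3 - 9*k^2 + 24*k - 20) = k^2 - 7*k + 10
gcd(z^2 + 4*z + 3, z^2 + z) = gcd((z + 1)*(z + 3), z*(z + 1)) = z + 1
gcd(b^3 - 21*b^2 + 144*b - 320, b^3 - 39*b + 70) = b - 5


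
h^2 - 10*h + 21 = (h - 7)*(h - 3)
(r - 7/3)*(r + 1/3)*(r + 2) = r^3 - 43*r/9 - 14/9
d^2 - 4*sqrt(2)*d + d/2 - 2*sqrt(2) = (d + 1/2)*(d - 4*sqrt(2))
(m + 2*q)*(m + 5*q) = m^2 + 7*m*q + 10*q^2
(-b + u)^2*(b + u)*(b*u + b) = b^4*u + b^4 - b^3*u^2 - b^3*u - b^2*u^3 - b^2*u^2 + b*u^4 + b*u^3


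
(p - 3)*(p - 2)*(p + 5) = p^3 - 19*p + 30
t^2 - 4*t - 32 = (t - 8)*(t + 4)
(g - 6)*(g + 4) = g^2 - 2*g - 24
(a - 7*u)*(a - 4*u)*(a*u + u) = a^3*u - 11*a^2*u^2 + a^2*u + 28*a*u^3 - 11*a*u^2 + 28*u^3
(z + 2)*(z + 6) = z^2 + 8*z + 12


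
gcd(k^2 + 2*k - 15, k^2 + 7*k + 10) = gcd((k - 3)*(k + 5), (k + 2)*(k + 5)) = k + 5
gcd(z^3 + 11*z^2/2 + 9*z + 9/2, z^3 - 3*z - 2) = z + 1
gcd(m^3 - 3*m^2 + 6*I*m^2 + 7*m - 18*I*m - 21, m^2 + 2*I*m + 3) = m - I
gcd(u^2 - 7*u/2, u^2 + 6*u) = u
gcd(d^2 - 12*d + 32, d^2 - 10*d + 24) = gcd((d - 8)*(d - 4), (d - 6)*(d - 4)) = d - 4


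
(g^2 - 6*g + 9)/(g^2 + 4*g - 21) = (g - 3)/(g + 7)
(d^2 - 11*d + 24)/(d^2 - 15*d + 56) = (d - 3)/(d - 7)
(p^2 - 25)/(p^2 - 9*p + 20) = (p + 5)/(p - 4)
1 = 1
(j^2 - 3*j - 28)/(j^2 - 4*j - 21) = (j + 4)/(j + 3)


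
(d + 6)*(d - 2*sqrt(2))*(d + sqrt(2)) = d^3 - sqrt(2)*d^2 + 6*d^2 - 6*sqrt(2)*d - 4*d - 24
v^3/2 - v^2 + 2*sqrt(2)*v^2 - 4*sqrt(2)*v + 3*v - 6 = (v/2 + sqrt(2)/2)*(v - 2)*(v + 3*sqrt(2))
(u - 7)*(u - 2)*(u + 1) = u^3 - 8*u^2 + 5*u + 14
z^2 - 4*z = z*(z - 4)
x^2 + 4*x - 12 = (x - 2)*(x + 6)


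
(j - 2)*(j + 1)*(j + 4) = j^3 + 3*j^2 - 6*j - 8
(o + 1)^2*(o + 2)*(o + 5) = o^4 + 9*o^3 + 25*o^2 + 27*o + 10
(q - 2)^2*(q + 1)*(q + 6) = q^4 + 3*q^3 - 18*q^2 + 4*q + 24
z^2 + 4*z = z*(z + 4)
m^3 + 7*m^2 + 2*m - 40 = (m - 2)*(m + 4)*(m + 5)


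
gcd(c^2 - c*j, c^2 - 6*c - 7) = 1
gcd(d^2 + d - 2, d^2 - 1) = d - 1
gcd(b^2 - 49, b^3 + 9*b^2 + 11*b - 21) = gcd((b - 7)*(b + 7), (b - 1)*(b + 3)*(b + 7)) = b + 7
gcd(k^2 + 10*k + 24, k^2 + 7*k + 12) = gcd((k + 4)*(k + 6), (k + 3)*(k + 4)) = k + 4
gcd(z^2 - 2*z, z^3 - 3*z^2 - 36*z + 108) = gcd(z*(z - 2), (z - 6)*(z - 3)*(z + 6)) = 1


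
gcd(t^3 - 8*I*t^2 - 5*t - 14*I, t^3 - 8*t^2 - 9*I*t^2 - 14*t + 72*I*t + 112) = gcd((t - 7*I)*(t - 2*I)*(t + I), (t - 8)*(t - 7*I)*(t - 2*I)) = t^2 - 9*I*t - 14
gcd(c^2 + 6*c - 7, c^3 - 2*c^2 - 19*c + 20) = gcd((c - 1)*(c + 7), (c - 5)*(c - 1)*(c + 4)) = c - 1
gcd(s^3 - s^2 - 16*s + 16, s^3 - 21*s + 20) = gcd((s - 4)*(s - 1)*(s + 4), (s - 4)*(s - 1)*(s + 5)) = s^2 - 5*s + 4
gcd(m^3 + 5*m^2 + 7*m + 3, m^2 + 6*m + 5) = m + 1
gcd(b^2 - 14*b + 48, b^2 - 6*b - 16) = b - 8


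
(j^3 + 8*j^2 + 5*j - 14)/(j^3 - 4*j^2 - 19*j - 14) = (j^2 + 6*j - 7)/(j^2 - 6*j - 7)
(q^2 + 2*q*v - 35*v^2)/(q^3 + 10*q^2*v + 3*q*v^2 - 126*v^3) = (q - 5*v)/(q^2 + 3*q*v - 18*v^2)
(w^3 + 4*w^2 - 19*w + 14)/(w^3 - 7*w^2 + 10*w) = (w^2 + 6*w - 7)/(w*(w - 5))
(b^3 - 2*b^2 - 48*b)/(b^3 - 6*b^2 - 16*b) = (b + 6)/(b + 2)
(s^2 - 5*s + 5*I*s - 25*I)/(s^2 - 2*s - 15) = (s + 5*I)/(s + 3)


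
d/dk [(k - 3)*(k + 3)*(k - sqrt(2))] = 3*k^2 - 2*sqrt(2)*k - 9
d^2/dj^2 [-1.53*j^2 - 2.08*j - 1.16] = -3.06000000000000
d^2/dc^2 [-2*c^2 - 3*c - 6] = -4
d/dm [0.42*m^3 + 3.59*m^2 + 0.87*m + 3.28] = 1.26*m^2 + 7.18*m + 0.87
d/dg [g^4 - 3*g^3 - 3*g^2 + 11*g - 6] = 4*g^3 - 9*g^2 - 6*g + 11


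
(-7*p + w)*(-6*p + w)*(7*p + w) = 294*p^3 - 49*p^2*w - 6*p*w^2 + w^3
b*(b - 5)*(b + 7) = b^3 + 2*b^2 - 35*b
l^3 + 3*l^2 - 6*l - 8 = (l - 2)*(l + 1)*(l + 4)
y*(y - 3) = y^2 - 3*y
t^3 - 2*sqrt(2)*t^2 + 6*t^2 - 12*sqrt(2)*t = t*(t + 6)*(t - 2*sqrt(2))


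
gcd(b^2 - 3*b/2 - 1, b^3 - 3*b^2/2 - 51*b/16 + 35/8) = b - 2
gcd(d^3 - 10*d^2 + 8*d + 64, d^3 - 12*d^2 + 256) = d - 8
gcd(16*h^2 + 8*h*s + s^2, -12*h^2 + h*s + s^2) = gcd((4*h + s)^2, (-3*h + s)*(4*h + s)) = 4*h + s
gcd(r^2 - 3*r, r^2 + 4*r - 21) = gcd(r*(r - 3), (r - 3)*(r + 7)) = r - 3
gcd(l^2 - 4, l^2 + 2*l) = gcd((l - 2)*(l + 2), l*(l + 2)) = l + 2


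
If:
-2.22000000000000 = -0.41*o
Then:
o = 5.41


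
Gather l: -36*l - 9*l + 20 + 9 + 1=30 - 45*l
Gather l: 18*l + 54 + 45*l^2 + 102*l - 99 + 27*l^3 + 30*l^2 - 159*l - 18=27*l^3 + 75*l^2 - 39*l - 63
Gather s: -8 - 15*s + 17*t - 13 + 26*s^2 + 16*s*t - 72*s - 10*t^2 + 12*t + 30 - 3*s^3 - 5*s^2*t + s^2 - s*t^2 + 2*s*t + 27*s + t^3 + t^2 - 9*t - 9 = -3*s^3 + s^2*(27 - 5*t) + s*(-t^2 + 18*t - 60) + t^3 - 9*t^2 + 20*t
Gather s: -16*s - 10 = -16*s - 10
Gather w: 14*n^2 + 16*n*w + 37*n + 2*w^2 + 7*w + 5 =14*n^2 + 37*n + 2*w^2 + w*(16*n + 7) + 5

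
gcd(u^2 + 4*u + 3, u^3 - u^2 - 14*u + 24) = 1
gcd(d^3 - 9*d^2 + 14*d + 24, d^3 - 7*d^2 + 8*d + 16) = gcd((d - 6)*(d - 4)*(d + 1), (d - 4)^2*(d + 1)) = d^2 - 3*d - 4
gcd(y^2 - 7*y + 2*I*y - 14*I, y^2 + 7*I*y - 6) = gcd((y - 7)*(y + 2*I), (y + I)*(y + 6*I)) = 1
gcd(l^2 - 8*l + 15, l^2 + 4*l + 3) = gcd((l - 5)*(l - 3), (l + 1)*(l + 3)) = 1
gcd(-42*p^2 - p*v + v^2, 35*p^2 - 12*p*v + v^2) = 7*p - v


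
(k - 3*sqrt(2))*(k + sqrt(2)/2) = k^2 - 5*sqrt(2)*k/2 - 3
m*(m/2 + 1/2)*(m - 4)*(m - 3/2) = m^4/2 - 9*m^3/4 + m^2/4 + 3*m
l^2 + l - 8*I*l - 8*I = (l + 1)*(l - 8*I)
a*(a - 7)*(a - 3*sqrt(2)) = a^3 - 7*a^2 - 3*sqrt(2)*a^2 + 21*sqrt(2)*a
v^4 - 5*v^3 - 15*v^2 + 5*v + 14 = (v - 7)*(v - 1)*(v + 1)*(v + 2)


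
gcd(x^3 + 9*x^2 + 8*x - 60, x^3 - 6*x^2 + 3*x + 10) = x - 2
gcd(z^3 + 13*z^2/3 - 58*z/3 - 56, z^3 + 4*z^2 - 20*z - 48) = z^2 + 2*z - 24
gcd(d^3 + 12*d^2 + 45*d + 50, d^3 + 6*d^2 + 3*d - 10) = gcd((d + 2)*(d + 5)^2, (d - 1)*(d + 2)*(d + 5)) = d^2 + 7*d + 10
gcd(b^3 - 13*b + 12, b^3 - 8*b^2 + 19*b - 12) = b^2 - 4*b + 3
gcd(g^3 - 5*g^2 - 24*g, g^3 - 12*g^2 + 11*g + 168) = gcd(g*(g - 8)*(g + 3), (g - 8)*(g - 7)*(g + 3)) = g^2 - 5*g - 24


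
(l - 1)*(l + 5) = l^2 + 4*l - 5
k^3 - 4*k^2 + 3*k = k*(k - 3)*(k - 1)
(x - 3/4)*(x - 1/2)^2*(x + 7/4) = x^4 - 33*x^2/16 + 25*x/16 - 21/64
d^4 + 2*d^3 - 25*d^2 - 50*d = d*(d - 5)*(d + 2)*(d + 5)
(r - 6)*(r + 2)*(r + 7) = r^3 + 3*r^2 - 40*r - 84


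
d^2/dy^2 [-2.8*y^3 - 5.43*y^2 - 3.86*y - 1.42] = -16.8*y - 10.86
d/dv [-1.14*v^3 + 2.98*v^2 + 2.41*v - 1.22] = -3.42*v^2 + 5.96*v + 2.41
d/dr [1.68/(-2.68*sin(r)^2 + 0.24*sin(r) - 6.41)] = (9.0048*sin(r) - 0.4032)*cos(r)/(2.68*sin(r)^2 - 0.24*sin(r) + 6.41)^2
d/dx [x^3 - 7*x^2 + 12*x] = 3*x^2 - 14*x + 12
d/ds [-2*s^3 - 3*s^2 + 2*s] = -6*s^2 - 6*s + 2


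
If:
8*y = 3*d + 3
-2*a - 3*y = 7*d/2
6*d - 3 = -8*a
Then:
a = 33/40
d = -3/5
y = 3/20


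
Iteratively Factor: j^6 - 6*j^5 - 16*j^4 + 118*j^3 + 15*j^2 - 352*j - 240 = (j - 5)*(j^5 - j^4 - 21*j^3 + 13*j^2 + 80*j + 48) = (j - 5)*(j - 3)*(j^4 + 2*j^3 - 15*j^2 - 32*j - 16) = (j - 5)*(j - 4)*(j - 3)*(j^3 + 6*j^2 + 9*j + 4) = (j - 5)*(j - 4)*(j - 3)*(j + 1)*(j^2 + 5*j + 4) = (j - 5)*(j - 4)*(j - 3)*(j + 1)^2*(j + 4)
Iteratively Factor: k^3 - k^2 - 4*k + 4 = (k - 1)*(k^2 - 4) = (k - 1)*(k + 2)*(k - 2)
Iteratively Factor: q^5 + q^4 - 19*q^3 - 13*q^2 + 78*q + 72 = (q + 2)*(q^4 - q^3 - 17*q^2 + 21*q + 36) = (q + 1)*(q + 2)*(q^3 - 2*q^2 - 15*q + 36) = (q + 1)*(q + 2)*(q + 4)*(q^2 - 6*q + 9) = (q - 3)*(q + 1)*(q + 2)*(q + 4)*(q - 3)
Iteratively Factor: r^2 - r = (r)*(r - 1)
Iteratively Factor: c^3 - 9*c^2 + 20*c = (c)*(c^2 - 9*c + 20) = c*(c - 5)*(c - 4)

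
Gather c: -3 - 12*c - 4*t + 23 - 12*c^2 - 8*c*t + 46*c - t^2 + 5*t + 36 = -12*c^2 + c*(34 - 8*t) - t^2 + t + 56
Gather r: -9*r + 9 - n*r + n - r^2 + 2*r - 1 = n - r^2 + r*(-n - 7) + 8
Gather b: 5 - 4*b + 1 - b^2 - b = -b^2 - 5*b + 6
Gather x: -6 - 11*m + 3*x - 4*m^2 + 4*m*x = -4*m^2 - 11*m + x*(4*m + 3) - 6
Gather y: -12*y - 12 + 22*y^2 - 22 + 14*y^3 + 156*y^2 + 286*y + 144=14*y^3 + 178*y^2 + 274*y + 110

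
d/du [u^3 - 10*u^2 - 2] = u*(3*u - 20)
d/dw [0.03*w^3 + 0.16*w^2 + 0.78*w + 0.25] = 0.09*w^2 + 0.32*w + 0.78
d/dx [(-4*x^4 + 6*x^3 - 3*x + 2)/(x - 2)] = 4*(-3*x^4 + 11*x^3 - 9*x^2 + 1)/(x^2 - 4*x + 4)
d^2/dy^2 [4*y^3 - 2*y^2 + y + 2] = 24*y - 4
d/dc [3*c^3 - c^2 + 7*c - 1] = 9*c^2 - 2*c + 7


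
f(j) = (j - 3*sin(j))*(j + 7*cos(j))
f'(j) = (1 - 7*sin(j))*(j - 3*sin(j)) + (1 - 3*cos(j))*(j + 7*cos(j)) = -(j - 3*sin(j))*(7*sin(j) - 1) - (j + 7*cos(j))*(3*cos(j) - 1)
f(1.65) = -1.47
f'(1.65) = 9.37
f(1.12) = -6.59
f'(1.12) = 7.10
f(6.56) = 76.31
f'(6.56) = -30.31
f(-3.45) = 44.13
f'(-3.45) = -34.14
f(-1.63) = -2.79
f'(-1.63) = 8.49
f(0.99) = -7.33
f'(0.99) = 4.24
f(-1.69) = -3.25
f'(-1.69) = 6.82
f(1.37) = -4.34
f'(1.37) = 10.31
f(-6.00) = -4.93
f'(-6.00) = 5.18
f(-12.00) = 82.92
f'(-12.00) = 46.84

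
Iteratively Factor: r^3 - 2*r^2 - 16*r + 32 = (r - 4)*(r^2 + 2*r - 8) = (r - 4)*(r - 2)*(r + 4)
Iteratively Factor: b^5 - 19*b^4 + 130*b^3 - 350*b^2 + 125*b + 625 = (b - 5)*(b^4 - 14*b^3 + 60*b^2 - 50*b - 125) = (b - 5)*(b + 1)*(b^3 - 15*b^2 + 75*b - 125) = (b - 5)^2*(b + 1)*(b^2 - 10*b + 25) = (b - 5)^3*(b + 1)*(b - 5)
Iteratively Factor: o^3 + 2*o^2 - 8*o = (o + 4)*(o^2 - 2*o) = o*(o + 4)*(o - 2)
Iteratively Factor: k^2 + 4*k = (k)*(k + 4)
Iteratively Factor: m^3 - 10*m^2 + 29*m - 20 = (m - 5)*(m^2 - 5*m + 4) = (m - 5)*(m - 4)*(m - 1)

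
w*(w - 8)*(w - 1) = w^3 - 9*w^2 + 8*w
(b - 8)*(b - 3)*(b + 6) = b^3 - 5*b^2 - 42*b + 144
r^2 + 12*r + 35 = (r + 5)*(r + 7)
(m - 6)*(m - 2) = m^2 - 8*m + 12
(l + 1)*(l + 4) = l^2 + 5*l + 4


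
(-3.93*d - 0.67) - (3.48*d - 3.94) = 3.27 - 7.41*d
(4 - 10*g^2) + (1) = 5 - 10*g^2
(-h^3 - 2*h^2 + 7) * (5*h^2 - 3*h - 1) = -5*h^5 - 7*h^4 + 7*h^3 + 37*h^2 - 21*h - 7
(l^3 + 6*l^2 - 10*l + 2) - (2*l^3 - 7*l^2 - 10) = -l^3 + 13*l^2 - 10*l + 12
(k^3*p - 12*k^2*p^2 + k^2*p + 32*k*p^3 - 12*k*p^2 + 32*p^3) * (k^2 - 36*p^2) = k^5*p - 12*k^4*p^2 + k^4*p - 4*k^3*p^3 - 12*k^3*p^2 + 432*k^2*p^4 - 4*k^2*p^3 - 1152*k*p^5 + 432*k*p^4 - 1152*p^5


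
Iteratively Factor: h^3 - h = (h)*(h^2 - 1) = h*(h + 1)*(h - 1)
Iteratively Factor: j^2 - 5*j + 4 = (j - 1)*(j - 4)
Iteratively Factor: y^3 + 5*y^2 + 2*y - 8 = (y + 2)*(y^2 + 3*y - 4) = (y + 2)*(y + 4)*(y - 1)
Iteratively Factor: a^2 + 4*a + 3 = (a + 1)*(a + 3)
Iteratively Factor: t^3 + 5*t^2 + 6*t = (t)*(t^2 + 5*t + 6) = t*(t + 3)*(t + 2)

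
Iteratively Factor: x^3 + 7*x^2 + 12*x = (x + 4)*(x^2 + 3*x) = (x + 3)*(x + 4)*(x)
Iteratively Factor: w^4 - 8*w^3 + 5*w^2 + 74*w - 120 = (w - 2)*(w^3 - 6*w^2 - 7*w + 60) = (w - 5)*(w - 2)*(w^2 - w - 12) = (w - 5)*(w - 4)*(w - 2)*(w + 3)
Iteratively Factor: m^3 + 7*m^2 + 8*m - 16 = (m - 1)*(m^2 + 8*m + 16) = (m - 1)*(m + 4)*(m + 4)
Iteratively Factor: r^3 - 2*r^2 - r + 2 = (r + 1)*(r^2 - 3*r + 2) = (r - 1)*(r + 1)*(r - 2)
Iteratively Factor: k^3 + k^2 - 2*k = (k + 2)*(k^2 - k) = (k - 1)*(k + 2)*(k)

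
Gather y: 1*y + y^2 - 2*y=y^2 - y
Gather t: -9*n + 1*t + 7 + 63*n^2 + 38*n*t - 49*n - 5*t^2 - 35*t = 63*n^2 - 58*n - 5*t^2 + t*(38*n - 34) + 7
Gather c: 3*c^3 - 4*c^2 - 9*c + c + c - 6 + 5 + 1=3*c^3 - 4*c^2 - 7*c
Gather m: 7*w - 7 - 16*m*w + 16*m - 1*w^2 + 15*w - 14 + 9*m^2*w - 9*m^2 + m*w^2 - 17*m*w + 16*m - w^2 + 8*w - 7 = m^2*(9*w - 9) + m*(w^2 - 33*w + 32) - 2*w^2 + 30*w - 28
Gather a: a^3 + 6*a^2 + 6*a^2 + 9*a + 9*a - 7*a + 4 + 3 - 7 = a^3 + 12*a^2 + 11*a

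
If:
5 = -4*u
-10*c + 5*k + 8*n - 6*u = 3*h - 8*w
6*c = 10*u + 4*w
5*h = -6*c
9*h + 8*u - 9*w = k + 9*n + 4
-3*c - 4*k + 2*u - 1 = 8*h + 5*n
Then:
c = -23325/9908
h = 13995/4954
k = -39431/4954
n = 25365/9908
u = -5/4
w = -4025/9908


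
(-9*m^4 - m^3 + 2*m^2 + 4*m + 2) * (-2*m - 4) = 18*m^5 + 38*m^4 - 16*m^2 - 20*m - 8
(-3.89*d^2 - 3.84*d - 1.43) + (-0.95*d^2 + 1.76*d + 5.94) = -4.84*d^2 - 2.08*d + 4.51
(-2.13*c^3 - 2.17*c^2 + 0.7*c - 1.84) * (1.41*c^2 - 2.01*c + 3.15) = -3.0033*c^5 + 1.2216*c^4 - 1.3608*c^3 - 10.8369*c^2 + 5.9034*c - 5.796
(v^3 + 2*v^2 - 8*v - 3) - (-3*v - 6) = v^3 + 2*v^2 - 5*v + 3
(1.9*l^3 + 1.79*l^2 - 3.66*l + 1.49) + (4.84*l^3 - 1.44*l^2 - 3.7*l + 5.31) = 6.74*l^3 + 0.35*l^2 - 7.36*l + 6.8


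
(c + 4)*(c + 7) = c^2 + 11*c + 28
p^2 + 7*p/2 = p*(p + 7/2)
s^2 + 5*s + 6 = (s + 2)*(s + 3)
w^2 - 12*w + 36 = (w - 6)^2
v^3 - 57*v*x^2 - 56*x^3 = (v - 8*x)*(v + x)*(v + 7*x)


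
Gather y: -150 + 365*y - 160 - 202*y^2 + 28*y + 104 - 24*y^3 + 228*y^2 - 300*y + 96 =-24*y^3 + 26*y^2 + 93*y - 110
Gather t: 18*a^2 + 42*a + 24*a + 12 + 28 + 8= 18*a^2 + 66*a + 48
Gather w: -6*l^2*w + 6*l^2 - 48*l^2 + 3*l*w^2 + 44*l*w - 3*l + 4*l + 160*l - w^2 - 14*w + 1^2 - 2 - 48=-42*l^2 + 161*l + w^2*(3*l - 1) + w*(-6*l^2 + 44*l - 14) - 49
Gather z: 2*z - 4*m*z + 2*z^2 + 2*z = 2*z^2 + z*(4 - 4*m)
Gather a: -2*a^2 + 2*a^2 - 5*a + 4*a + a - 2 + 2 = 0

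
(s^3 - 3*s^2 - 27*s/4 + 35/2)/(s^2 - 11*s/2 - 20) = (s^2 - 11*s/2 + 7)/(s - 8)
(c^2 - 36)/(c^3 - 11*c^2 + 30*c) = (c + 6)/(c*(c - 5))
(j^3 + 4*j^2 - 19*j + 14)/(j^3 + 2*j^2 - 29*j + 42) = (j - 1)/(j - 3)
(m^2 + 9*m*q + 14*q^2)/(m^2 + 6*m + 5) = (m^2 + 9*m*q + 14*q^2)/(m^2 + 6*m + 5)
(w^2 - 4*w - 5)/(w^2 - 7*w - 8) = (w - 5)/(w - 8)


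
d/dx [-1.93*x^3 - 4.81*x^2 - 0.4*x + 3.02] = -5.79*x^2 - 9.62*x - 0.4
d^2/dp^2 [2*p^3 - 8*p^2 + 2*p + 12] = 12*p - 16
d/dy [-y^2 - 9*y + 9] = -2*y - 9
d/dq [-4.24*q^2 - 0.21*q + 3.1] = -8.48*q - 0.21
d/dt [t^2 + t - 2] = 2*t + 1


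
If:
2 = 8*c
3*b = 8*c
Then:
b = 2/3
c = 1/4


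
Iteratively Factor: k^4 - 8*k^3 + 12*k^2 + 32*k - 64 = (k - 4)*(k^3 - 4*k^2 - 4*k + 16) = (k - 4)*(k + 2)*(k^2 - 6*k + 8) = (k - 4)^2*(k + 2)*(k - 2)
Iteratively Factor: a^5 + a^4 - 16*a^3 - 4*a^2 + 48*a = (a)*(a^4 + a^3 - 16*a^2 - 4*a + 48) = a*(a - 3)*(a^3 + 4*a^2 - 4*a - 16) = a*(a - 3)*(a - 2)*(a^2 + 6*a + 8) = a*(a - 3)*(a - 2)*(a + 4)*(a + 2)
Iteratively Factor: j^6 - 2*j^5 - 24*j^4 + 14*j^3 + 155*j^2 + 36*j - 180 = (j - 3)*(j^5 + j^4 - 21*j^3 - 49*j^2 + 8*j + 60) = (j - 3)*(j + 2)*(j^4 - j^3 - 19*j^2 - 11*j + 30) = (j - 5)*(j - 3)*(j + 2)*(j^3 + 4*j^2 + j - 6) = (j - 5)*(j - 3)*(j + 2)*(j + 3)*(j^2 + j - 2) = (j - 5)*(j - 3)*(j + 2)^2*(j + 3)*(j - 1)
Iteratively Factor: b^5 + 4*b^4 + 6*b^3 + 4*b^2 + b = (b + 1)*(b^4 + 3*b^3 + 3*b^2 + b) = (b + 1)^2*(b^3 + 2*b^2 + b) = b*(b + 1)^2*(b^2 + 2*b + 1) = b*(b + 1)^3*(b + 1)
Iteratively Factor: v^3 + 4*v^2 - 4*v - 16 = (v + 2)*(v^2 + 2*v - 8) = (v - 2)*(v + 2)*(v + 4)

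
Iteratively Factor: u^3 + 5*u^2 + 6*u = (u)*(u^2 + 5*u + 6) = u*(u + 3)*(u + 2)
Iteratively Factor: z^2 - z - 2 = (z - 2)*(z + 1)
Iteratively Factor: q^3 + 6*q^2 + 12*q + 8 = (q + 2)*(q^2 + 4*q + 4) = (q + 2)^2*(q + 2)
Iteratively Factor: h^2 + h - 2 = (h - 1)*(h + 2)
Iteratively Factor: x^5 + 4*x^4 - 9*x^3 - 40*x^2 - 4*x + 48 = (x + 2)*(x^4 + 2*x^3 - 13*x^2 - 14*x + 24) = (x - 3)*(x + 2)*(x^3 + 5*x^2 + 2*x - 8) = (x - 3)*(x + 2)^2*(x^2 + 3*x - 4) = (x - 3)*(x - 1)*(x + 2)^2*(x + 4)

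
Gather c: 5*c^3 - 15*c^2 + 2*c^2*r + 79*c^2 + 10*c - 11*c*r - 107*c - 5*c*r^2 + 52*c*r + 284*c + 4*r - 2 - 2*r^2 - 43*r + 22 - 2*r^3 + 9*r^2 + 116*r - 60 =5*c^3 + c^2*(2*r + 64) + c*(-5*r^2 + 41*r + 187) - 2*r^3 + 7*r^2 + 77*r - 40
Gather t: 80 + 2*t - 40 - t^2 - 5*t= -t^2 - 3*t + 40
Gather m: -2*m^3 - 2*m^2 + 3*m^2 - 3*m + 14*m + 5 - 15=-2*m^3 + m^2 + 11*m - 10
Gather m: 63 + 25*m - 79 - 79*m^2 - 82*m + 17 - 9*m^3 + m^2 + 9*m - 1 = -9*m^3 - 78*m^2 - 48*m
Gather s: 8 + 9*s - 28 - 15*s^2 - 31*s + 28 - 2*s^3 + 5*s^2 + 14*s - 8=-2*s^3 - 10*s^2 - 8*s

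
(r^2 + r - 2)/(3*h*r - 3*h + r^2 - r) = (r + 2)/(3*h + r)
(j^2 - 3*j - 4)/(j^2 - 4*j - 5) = (j - 4)/(j - 5)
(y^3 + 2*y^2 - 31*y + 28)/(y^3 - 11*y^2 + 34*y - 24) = (y + 7)/(y - 6)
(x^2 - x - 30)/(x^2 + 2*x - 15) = (x - 6)/(x - 3)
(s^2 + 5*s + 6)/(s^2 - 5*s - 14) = (s + 3)/(s - 7)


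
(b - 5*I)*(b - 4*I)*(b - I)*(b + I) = b^4 - 9*I*b^3 - 19*b^2 - 9*I*b - 20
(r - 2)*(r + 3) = r^2 + r - 6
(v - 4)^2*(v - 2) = v^3 - 10*v^2 + 32*v - 32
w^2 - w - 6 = (w - 3)*(w + 2)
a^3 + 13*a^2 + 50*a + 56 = (a + 2)*(a + 4)*(a + 7)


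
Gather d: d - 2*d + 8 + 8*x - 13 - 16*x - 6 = -d - 8*x - 11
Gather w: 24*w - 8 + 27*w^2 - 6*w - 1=27*w^2 + 18*w - 9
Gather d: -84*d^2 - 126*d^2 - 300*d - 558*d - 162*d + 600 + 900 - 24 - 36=-210*d^2 - 1020*d + 1440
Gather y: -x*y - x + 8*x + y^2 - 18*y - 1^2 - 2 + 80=7*x + y^2 + y*(-x - 18) + 77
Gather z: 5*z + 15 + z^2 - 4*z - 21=z^2 + z - 6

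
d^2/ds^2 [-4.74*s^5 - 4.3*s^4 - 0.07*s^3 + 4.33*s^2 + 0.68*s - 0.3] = -94.8*s^3 - 51.6*s^2 - 0.42*s + 8.66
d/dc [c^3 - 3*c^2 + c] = 3*c^2 - 6*c + 1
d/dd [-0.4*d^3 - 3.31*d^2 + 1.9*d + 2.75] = -1.2*d^2 - 6.62*d + 1.9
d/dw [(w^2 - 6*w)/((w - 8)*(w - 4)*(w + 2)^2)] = 2*(-w^4 + 15*w^3 - 78*w^2 + 160*w - 192)/(w^7 - 18*w^6 + 76*w^5 + 200*w^4 - 1280*w^3 - 1408*w^2 + 6144*w + 8192)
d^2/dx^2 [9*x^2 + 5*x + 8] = 18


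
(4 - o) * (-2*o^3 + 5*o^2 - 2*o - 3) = 2*o^4 - 13*o^3 + 22*o^2 - 5*o - 12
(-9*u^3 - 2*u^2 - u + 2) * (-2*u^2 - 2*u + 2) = 18*u^5 + 22*u^4 - 12*u^3 - 6*u^2 - 6*u + 4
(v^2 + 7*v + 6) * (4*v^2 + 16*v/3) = 4*v^4 + 100*v^3/3 + 184*v^2/3 + 32*v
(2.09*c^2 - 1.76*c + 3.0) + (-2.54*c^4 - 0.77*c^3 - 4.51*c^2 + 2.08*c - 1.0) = -2.54*c^4 - 0.77*c^3 - 2.42*c^2 + 0.32*c + 2.0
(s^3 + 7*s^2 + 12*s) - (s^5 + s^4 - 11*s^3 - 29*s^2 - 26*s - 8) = -s^5 - s^4 + 12*s^3 + 36*s^2 + 38*s + 8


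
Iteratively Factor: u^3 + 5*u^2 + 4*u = (u + 1)*(u^2 + 4*u) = u*(u + 1)*(u + 4)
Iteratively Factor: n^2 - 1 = (n + 1)*(n - 1)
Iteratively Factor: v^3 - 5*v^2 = (v)*(v^2 - 5*v) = v*(v - 5)*(v)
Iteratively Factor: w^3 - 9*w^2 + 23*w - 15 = (w - 5)*(w^2 - 4*w + 3) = (w - 5)*(w - 3)*(w - 1)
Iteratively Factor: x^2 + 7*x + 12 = (x + 3)*(x + 4)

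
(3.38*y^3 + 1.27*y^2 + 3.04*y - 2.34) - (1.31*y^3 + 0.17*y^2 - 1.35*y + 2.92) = 2.07*y^3 + 1.1*y^2 + 4.39*y - 5.26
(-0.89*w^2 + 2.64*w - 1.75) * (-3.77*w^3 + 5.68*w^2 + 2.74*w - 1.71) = 3.3553*w^5 - 15.008*w^4 + 19.1541*w^3 - 1.1845*w^2 - 9.3094*w + 2.9925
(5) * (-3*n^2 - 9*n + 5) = -15*n^2 - 45*n + 25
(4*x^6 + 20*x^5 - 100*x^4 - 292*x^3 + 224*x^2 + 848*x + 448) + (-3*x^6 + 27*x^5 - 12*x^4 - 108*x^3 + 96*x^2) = x^6 + 47*x^5 - 112*x^4 - 400*x^3 + 320*x^2 + 848*x + 448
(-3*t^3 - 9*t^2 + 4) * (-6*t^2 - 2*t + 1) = 18*t^5 + 60*t^4 + 15*t^3 - 33*t^2 - 8*t + 4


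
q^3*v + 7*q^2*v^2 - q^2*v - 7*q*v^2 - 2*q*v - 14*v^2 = (q - 2)*(q + 7*v)*(q*v + v)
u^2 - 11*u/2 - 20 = (u - 8)*(u + 5/2)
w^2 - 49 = (w - 7)*(w + 7)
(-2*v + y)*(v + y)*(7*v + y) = -14*v^3 - 9*v^2*y + 6*v*y^2 + y^3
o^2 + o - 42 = (o - 6)*(o + 7)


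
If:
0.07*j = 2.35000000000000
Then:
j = 33.57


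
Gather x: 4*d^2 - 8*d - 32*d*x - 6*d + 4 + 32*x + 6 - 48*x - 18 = 4*d^2 - 14*d + x*(-32*d - 16) - 8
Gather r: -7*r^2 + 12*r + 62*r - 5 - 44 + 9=-7*r^2 + 74*r - 40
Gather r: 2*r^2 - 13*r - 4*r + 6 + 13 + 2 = 2*r^2 - 17*r + 21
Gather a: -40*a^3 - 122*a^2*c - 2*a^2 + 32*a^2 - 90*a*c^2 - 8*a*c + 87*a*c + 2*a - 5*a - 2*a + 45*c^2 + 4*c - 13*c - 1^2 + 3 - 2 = -40*a^3 + a^2*(30 - 122*c) + a*(-90*c^2 + 79*c - 5) + 45*c^2 - 9*c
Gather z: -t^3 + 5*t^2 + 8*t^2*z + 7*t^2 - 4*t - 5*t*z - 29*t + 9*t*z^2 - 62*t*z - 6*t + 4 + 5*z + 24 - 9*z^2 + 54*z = -t^3 + 12*t^2 - 39*t + z^2*(9*t - 9) + z*(8*t^2 - 67*t + 59) + 28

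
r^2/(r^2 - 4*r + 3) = r^2/(r^2 - 4*r + 3)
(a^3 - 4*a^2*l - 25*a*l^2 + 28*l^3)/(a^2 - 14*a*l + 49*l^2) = (a^2 + 3*a*l - 4*l^2)/(a - 7*l)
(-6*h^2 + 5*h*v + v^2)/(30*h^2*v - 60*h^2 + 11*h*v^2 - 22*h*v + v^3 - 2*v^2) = (-h + v)/(5*h*v - 10*h + v^2 - 2*v)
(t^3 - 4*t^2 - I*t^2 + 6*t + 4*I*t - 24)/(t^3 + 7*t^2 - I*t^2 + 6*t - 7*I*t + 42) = (t - 4)/(t + 7)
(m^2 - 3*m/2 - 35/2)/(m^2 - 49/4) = 2*(m - 5)/(2*m - 7)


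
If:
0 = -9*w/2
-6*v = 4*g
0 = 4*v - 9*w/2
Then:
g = 0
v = 0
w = 0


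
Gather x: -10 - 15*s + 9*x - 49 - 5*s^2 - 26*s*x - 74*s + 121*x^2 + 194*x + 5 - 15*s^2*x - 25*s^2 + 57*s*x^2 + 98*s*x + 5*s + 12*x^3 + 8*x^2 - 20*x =-30*s^2 - 84*s + 12*x^3 + x^2*(57*s + 129) + x*(-15*s^2 + 72*s + 183) - 54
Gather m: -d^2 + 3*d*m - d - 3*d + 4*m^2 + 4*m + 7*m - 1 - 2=-d^2 - 4*d + 4*m^2 + m*(3*d + 11) - 3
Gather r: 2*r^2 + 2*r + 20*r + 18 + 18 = 2*r^2 + 22*r + 36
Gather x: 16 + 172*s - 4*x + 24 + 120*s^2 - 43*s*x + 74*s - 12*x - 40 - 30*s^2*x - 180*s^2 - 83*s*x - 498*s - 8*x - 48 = -60*s^2 - 252*s + x*(-30*s^2 - 126*s - 24) - 48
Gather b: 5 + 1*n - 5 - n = 0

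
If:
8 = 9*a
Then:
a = 8/9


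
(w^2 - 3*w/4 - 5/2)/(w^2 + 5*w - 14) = (w + 5/4)/(w + 7)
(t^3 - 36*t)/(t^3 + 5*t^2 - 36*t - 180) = t/(t + 5)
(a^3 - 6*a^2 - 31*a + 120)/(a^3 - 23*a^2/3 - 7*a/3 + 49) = 3*(a^2 - 3*a - 40)/(3*a^2 - 14*a - 49)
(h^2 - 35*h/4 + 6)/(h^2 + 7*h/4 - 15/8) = 2*(h - 8)/(2*h + 5)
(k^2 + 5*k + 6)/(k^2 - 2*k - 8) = (k + 3)/(k - 4)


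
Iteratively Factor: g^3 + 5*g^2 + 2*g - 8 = (g - 1)*(g^2 + 6*g + 8) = (g - 1)*(g + 2)*(g + 4)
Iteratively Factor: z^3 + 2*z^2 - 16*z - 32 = (z - 4)*(z^2 + 6*z + 8) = (z - 4)*(z + 2)*(z + 4)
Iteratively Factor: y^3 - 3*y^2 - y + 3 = (y - 1)*(y^2 - 2*y - 3) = (y - 1)*(y + 1)*(y - 3)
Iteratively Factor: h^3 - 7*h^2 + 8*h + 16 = (h - 4)*(h^2 - 3*h - 4) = (h - 4)^2*(h + 1)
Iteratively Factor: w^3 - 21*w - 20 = (w - 5)*(w^2 + 5*w + 4) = (w - 5)*(w + 4)*(w + 1)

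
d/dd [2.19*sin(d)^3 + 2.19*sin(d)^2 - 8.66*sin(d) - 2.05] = (6.57*sin(d)^2 + 4.38*sin(d) - 8.66)*cos(d)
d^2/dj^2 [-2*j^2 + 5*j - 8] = -4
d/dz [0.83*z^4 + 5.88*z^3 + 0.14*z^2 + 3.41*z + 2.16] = 3.32*z^3 + 17.64*z^2 + 0.28*z + 3.41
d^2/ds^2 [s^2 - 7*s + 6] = 2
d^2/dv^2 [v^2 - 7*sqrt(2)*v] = 2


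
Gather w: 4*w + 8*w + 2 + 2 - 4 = 12*w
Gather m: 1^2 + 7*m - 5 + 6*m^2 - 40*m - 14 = 6*m^2 - 33*m - 18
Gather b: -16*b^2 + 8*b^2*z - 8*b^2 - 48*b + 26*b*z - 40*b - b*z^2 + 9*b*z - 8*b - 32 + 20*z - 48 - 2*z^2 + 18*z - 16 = b^2*(8*z - 24) + b*(-z^2 + 35*z - 96) - 2*z^2 + 38*z - 96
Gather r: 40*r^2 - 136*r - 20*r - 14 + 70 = 40*r^2 - 156*r + 56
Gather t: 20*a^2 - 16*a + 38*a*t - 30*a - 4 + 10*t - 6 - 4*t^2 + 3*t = 20*a^2 - 46*a - 4*t^2 + t*(38*a + 13) - 10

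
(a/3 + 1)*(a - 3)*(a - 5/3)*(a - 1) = a^4/3 - 8*a^3/9 - 22*a^2/9 + 8*a - 5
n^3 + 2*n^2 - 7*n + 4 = (n - 1)^2*(n + 4)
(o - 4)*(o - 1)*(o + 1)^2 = o^4 - 3*o^3 - 5*o^2 + 3*o + 4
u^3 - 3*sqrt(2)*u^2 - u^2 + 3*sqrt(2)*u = u*(u - 1)*(u - 3*sqrt(2))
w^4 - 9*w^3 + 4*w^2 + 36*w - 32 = (w - 8)*(w - 2)*(w - 1)*(w + 2)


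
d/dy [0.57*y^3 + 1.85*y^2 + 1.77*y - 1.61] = 1.71*y^2 + 3.7*y + 1.77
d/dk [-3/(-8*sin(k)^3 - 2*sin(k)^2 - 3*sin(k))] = 3*(-4*sin(k) + 12*cos(2*k) - 15)*cos(k)/((8*sin(k)^2 + 2*sin(k) + 3)^2*sin(k)^2)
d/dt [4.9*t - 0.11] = 4.90000000000000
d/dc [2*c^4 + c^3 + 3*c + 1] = 8*c^3 + 3*c^2 + 3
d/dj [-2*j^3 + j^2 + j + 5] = -6*j^2 + 2*j + 1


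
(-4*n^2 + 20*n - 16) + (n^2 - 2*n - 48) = -3*n^2 + 18*n - 64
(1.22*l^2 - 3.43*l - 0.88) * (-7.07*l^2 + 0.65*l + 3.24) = -8.6254*l^4 + 25.0431*l^3 + 7.9449*l^2 - 11.6852*l - 2.8512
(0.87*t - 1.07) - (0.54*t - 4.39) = 0.33*t + 3.32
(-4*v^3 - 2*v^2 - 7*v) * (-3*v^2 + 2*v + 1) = 12*v^5 - 2*v^4 + 13*v^3 - 16*v^2 - 7*v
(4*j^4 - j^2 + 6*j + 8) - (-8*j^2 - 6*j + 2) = 4*j^4 + 7*j^2 + 12*j + 6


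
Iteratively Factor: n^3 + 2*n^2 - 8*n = (n - 2)*(n^2 + 4*n) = (n - 2)*(n + 4)*(n)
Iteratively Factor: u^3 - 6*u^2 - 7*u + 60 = (u - 4)*(u^2 - 2*u - 15) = (u - 4)*(u + 3)*(u - 5)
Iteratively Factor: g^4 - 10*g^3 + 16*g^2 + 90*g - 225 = (g + 3)*(g^3 - 13*g^2 + 55*g - 75) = (g - 5)*(g + 3)*(g^2 - 8*g + 15) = (g - 5)*(g - 3)*(g + 3)*(g - 5)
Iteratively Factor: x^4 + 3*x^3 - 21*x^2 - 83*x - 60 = (x + 4)*(x^3 - x^2 - 17*x - 15) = (x - 5)*(x + 4)*(x^2 + 4*x + 3) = (x - 5)*(x + 3)*(x + 4)*(x + 1)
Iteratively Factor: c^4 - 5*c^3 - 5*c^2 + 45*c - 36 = (c - 1)*(c^3 - 4*c^2 - 9*c + 36) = (c - 4)*(c - 1)*(c^2 - 9) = (c - 4)*(c - 1)*(c + 3)*(c - 3)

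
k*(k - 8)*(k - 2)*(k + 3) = k^4 - 7*k^3 - 14*k^2 + 48*k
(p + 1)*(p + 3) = p^2 + 4*p + 3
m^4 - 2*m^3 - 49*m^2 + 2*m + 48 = (m - 8)*(m - 1)*(m + 1)*(m + 6)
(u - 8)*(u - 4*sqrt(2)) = u^2 - 8*u - 4*sqrt(2)*u + 32*sqrt(2)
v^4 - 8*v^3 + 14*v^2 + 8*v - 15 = (v - 5)*(v - 3)*(v - 1)*(v + 1)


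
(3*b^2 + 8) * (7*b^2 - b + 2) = 21*b^4 - 3*b^3 + 62*b^2 - 8*b + 16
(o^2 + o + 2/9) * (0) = 0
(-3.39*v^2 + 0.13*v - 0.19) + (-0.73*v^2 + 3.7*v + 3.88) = -4.12*v^2 + 3.83*v + 3.69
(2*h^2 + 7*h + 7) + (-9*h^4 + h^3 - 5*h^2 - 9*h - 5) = -9*h^4 + h^3 - 3*h^2 - 2*h + 2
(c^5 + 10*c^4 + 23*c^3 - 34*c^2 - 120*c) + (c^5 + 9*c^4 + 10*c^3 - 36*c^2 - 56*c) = 2*c^5 + 19*c^4 + 33*c^3 - 70*c^2 - 176*c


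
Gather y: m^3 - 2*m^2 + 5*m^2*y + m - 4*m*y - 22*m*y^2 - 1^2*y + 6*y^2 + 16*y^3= m^3 - 2*m^2 + m + 16*y^3 + y^2*(6 - 22*m) + y*(5*m^2 - 4*m - 1)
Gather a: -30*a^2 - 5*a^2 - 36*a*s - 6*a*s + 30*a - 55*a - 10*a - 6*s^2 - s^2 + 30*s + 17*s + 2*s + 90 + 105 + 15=-35*a^2 + a*(-42*s - 35) - 7*s^2 + 49*s + 210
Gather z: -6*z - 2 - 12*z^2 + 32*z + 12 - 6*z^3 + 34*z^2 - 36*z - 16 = -6*z^3 + 22*z^2 - 10*z - 6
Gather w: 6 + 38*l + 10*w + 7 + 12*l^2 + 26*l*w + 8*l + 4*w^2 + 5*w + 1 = 12*l^2 + 46*l + 4*w^2 + w*(26*l + 15) + 14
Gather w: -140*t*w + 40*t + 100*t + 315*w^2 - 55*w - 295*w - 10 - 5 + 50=140*t + 315*w^2 + w*(-140*t - 350) + 35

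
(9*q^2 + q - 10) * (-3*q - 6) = -27*q^3 - 57*q^2 + 24*q + 60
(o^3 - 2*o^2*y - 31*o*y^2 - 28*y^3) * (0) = 0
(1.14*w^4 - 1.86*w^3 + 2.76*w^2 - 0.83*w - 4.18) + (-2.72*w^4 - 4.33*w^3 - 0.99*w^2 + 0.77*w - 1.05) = -1.58*w^4 - 6.19*w^3 + 1.77*w^2 - 0.0599999999999999*w - 5.23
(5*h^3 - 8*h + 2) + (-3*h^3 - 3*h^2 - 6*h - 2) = 2*h^3 - 3*h^2 - 14*h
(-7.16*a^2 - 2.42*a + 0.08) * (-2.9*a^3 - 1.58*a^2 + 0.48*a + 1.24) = 20.764*a^5 + 18.3308*a^4 + 0.1548*a^3 - 10.1664*a^2 - 2.9624*a + 0.0992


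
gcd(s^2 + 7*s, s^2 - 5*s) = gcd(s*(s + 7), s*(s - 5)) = s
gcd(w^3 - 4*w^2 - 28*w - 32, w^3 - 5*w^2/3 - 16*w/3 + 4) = w + 2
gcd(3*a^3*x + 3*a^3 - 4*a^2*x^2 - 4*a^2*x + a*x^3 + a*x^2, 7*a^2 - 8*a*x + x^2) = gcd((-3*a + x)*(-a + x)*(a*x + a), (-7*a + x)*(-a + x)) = -a + x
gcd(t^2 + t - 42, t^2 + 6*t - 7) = t + 7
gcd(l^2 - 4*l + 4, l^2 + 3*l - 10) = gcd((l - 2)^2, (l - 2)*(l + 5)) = l - 2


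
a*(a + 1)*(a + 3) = a^3 + 4*a^2 + 3*a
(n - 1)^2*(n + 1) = n^3 - n^2 - n + 1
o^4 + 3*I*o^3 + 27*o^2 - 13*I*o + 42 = (o - 3*I)*(o - 2*I)*(o + I)*(o + 7*I)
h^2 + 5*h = h*(h + 5)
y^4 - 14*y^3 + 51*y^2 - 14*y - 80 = (y - 8)*(y - 5)*(y - 2)*(y + 1)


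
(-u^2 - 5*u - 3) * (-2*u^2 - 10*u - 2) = 2*u^4 + 20*u^3 + 58*u^2 + 40*u + 6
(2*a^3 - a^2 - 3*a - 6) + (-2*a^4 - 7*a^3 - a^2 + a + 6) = -2*a^4 - 5*a^3 - 2*a^2 - 2*a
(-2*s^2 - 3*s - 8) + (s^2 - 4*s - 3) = -s^2 - 7*s - 11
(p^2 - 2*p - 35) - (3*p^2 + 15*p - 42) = -2*p^2 - 17*p + 7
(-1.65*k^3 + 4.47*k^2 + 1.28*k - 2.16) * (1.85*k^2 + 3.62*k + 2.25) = -3.0525*k^5 + 2.2965*k^4 + 14.8369*k^3 + 10.6951*k^2 - 4.9392*k - 4.86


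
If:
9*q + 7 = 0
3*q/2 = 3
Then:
No Solution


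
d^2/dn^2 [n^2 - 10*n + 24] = 2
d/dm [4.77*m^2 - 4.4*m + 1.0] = 9.54*m - 4.4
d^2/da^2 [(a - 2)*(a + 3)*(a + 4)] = 6*a + 10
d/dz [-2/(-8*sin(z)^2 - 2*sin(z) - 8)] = -(8*sin(z) + 1)*cos(z)/(4*sin(z)^2 + sin(z) + 4)^2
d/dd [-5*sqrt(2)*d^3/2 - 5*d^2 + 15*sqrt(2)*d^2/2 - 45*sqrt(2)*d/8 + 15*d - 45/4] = -15*sqrt(2)*d^2/2 - 10*d + 15*sqrt(2)*d - 45*sqrt(2)/8 + 15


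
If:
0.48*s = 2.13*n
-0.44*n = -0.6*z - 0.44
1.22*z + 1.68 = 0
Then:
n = -0.88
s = -3.90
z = -1.38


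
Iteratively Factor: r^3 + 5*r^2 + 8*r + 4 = (r + 2)*(r^2 + 3*r + 2) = (r + 1)*(r + 2)*(r + 2)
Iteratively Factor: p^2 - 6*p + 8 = (p - 2)*(p - 4)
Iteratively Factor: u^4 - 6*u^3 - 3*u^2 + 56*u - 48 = (u - 4)*(u^3 - 2*u^2 - 11*u + 12) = (u - 4)*(u - 1)*(u^2 - u - 12) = (u - 4)*(u - 1)*(u + 3)*(u - 4)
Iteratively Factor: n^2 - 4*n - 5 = (n + 1)*(n - 5)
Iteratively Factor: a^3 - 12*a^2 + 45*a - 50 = (a - 5)*(a^2 - 7*a + 10) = (a - 5)^2*(a - 2)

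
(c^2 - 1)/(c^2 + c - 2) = (c + 1)/(c + 2)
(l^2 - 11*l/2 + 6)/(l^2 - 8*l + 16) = (l - 3/2)/(l - 4)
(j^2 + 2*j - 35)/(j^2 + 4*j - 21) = (j - 5)/(j - 3)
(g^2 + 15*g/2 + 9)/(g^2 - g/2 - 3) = (g + 6)/(g - 2)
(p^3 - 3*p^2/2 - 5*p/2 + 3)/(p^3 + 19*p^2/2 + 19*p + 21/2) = (p^2 - 3*p + 2)/(p^2 + 8*p + 7)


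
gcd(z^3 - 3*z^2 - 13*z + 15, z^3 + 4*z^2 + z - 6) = z^2 + 2*z - 3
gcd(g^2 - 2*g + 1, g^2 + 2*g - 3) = g - 1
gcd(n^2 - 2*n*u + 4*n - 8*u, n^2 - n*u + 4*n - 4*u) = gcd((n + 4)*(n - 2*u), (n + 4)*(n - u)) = n + 4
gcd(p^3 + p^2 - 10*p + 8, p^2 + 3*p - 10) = p - 2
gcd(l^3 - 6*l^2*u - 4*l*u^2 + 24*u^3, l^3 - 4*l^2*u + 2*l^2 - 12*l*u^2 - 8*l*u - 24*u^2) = -l^2 + 4*l*u + 12*u^2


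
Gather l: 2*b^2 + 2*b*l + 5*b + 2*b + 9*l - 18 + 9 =2*b^2 + 7*b + l*(2*b + 9) - 9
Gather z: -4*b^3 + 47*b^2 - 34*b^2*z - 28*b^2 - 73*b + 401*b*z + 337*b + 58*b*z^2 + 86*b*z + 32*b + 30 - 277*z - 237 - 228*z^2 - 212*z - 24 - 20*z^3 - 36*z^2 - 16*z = -4*b^3 + 19*b^2 + 296*b - 20*z^3 + z^2*(58*b - 264) + z*(-34*b^2 + 487*b - 505) - 231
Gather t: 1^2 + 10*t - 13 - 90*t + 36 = 24 - 80*t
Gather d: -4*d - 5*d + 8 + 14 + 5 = 27 - 9*d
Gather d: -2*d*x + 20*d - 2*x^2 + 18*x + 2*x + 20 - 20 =d*(20 - 2*x) - 2*x^2 + 20*x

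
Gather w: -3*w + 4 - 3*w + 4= 8 - 6*w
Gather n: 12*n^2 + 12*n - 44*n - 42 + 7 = 12*n^2 - 32*n - 35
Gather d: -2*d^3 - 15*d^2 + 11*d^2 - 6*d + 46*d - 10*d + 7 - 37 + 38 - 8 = -2*d^3 - 4*d^2 + 30*d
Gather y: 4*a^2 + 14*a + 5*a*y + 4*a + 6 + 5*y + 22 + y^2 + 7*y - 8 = 4*a^2 + 18*a + y^2 + y*(5*a + 12) + 20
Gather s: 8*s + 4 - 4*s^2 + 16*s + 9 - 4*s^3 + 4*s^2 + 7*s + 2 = -4*s^3 + 31*s + 15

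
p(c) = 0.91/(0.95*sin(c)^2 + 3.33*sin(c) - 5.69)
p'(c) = 0.91*(-1.9*sin(c)*cos(c) - 3.33*cos(c))/(0.95*sin(c)^2 + 3.33*sin(c) - 5.69)^2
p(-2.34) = -0.12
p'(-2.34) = 0.02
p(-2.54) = -0.13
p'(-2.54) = 0.03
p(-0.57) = -0.13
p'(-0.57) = -0.03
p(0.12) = -0.17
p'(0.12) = -0.12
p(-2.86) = -0.14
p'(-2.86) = 0.06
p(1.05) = -0.44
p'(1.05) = -0.52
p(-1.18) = -0.11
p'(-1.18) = -0.01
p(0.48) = -0.23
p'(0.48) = -0.22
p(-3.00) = -0.15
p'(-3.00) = 0.07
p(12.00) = -0.13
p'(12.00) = -0.03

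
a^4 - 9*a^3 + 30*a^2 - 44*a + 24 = (a - 3)*(a - 2)^3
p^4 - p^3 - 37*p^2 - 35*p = p*(p - 7)*(p + 1)*(p + 5)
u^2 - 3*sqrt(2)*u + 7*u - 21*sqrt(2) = (u + 7)*(u - 3*sqrt(2))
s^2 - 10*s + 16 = (s - 8)*(s - 2)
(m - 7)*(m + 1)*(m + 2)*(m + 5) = m^4 + m^3 - 39*m^2 - 109*m - 70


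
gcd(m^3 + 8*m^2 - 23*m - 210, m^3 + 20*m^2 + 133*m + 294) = m^2 + 13*m + 42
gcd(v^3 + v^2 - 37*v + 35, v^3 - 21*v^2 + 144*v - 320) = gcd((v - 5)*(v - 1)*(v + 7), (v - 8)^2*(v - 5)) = v - 5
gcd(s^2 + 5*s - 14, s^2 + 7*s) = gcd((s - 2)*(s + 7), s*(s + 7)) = s + 7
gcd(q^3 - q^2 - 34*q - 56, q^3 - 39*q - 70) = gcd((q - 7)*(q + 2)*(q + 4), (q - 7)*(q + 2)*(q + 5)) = q^2 - 5*q - 14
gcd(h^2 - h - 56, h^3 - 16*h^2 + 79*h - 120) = h - 8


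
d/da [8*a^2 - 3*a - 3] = 16*a - 3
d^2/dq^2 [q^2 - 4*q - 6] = 2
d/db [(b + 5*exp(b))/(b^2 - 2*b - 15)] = (-2*(b - 1)*(b + 5*exp(b)) + (-5*exp(b) - 1)*(-b^2 + 2*b + 15))/(-b^2 + 2*b + 15)^2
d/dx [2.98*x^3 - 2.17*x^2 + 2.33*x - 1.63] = 8.94*x^2 - 4.34*x + 2.33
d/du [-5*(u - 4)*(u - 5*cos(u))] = -5*u + 5*(4 - u)*(5*sin(u) + 1) + 25*cos(u)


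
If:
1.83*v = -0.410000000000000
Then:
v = -0.22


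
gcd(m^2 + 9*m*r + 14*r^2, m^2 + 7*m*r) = m + 7*r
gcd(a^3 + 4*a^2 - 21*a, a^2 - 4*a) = a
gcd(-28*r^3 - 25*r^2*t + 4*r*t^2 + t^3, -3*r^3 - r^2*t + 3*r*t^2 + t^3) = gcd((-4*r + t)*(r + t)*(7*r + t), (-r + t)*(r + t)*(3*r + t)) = r + t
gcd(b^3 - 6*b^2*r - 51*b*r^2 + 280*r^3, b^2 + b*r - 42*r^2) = b + 7*r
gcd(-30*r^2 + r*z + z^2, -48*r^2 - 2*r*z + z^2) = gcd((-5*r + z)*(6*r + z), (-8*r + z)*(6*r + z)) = 6*r + z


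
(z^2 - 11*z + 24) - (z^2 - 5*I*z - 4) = -11*z + 5*I*z + 28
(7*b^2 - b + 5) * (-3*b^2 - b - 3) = -21*b^4 - 4*b^3 - 35*b^2 - 2*b - 15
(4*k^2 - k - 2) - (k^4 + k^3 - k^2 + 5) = -k^4 - k^3 + 5*k^2 - k - 7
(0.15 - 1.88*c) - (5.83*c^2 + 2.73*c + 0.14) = -5.83*c^2 - 4.61*c + 0.00999999999999998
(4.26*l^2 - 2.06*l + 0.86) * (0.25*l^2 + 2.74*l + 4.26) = 1.065*l^4 + 11.1574*l^3 + 12.7182*l^2 - 6.4192*l + 3.6636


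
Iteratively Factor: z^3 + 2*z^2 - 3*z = (z + 3)*(z^2 - z) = (z - 1)*(z + 3)*(z)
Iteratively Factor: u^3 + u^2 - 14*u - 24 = (u + 3)*(u^2 - 2*u - 8) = (u - 4)*(u + 3)*(u + 2)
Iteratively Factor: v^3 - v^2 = (v)*(v^2 - v) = v*(v - 1)*(v)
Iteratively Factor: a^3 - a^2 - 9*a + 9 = (a - 1)*(a^2 - 9) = (a - 1)*(a + 3)*(a - 3)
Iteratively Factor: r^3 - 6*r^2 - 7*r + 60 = (r - 5)*(r^2 - r - 12) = (r - 5)*(r - 4)*(r + 3)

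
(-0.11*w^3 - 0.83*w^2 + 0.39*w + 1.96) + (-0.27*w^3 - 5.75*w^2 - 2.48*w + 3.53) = -0.38*w^3 - 6.58*w^2 - 2.09*w + 5.49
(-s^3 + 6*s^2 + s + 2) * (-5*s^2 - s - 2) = 5*s^5 - 29*s^4 - 9*s^3 - 23*s^2 - 4*s - 4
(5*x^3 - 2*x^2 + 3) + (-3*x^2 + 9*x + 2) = 5*x^3 - 5*x^2 + 9*x + 5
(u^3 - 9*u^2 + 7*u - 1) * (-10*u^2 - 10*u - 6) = -10*u^5 + 80*u^4 + 14*u^3 - 6*u^2 - 32*u + 6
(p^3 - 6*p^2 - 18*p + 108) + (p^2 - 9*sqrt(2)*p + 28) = p^3 - 5*p^2 - 18*p - 9*sqrt(2)*p + 136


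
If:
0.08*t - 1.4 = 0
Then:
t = 17.50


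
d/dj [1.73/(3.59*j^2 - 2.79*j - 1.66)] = (4.8267 - 12.4214*j)/(-3.59*j^2 + 2.79*j + 1.66)^2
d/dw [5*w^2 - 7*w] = 10*w - 7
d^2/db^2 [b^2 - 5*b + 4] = 2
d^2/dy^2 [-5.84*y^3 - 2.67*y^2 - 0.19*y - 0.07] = -35.04*y - 5.34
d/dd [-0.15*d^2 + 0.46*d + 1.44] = 0.46 - 0.3*d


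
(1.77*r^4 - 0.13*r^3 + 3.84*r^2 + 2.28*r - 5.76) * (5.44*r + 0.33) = 9.6288*r^5 - 0.1231*r^4 + 20.8467*r^3 + 13.6704*r^2 - 30.582*r - 1.9008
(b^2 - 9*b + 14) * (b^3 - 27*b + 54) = b^5 - 9*b^4 - 13*b^3 + 297*b^2 - 864*b + 756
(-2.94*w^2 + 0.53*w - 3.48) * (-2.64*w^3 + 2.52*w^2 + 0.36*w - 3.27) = 7.7616*w^5 - 8.808*w^4 + 9.4644*w^3 + 1.035*w^2 - 2.9859*w + 11.3796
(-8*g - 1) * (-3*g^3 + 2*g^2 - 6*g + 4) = 24*g^4 - 13*g^3 + 46*g^2 - 26*g - 4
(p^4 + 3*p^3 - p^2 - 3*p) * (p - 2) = p^5 + p^4 - 7*p^3 - p^2 + 6*p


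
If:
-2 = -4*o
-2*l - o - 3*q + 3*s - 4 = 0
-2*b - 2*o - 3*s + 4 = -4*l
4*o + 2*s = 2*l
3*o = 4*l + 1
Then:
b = 49/16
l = 1/8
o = 1/2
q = -59/24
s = -7/8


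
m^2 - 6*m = m*(m - 6)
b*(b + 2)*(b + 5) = b^3 + 7*b^2 + 10*b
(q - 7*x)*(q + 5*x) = q^2 - 2*q*x - 35*x^2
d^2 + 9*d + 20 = (d + 4)*(d + 5)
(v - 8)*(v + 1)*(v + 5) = v^3 - 2*v^2 - 43*v - 40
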